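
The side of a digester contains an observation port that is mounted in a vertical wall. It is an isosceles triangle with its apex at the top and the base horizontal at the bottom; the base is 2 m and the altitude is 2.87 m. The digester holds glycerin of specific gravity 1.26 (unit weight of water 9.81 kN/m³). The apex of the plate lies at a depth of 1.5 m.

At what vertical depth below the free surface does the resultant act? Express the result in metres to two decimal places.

h_p = 3.55 m

γ = 1.26 × 9.81 = 12.3606 kN/m³.
With the apex up, the centroid sits 2h/3 = 2 × 2.87/3 = 1.91333 m below the apex, so the centroid depth is h_c = 1.5 + 1.91333 = 3.41333 m.
A = ½ × 2 × 2.87 = 2.87 m².
Resultant F = γ·h_c·A = 12.3606 × 3.41333 × 2.87 = 121.088 kN.
I_c = b·h³/36 = 2 × 2.87³/36 = 1.31333 m⁴.
Centre of pressure: y_p = y_c + I_c/(y_c·A) = 3.41333 + 1.31333/(3.41333 × 2.87) = 3.41333 + 0.134064 = 3.54739 m along the plane.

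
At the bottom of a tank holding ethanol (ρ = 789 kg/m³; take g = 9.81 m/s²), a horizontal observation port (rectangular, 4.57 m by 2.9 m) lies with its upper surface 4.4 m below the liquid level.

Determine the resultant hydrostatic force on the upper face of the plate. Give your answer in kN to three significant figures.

F ≈ 451 kN

γ = ρg = 789 × 9.81 / 1000 = 7.74009 kN/m³.
The plate is horizontal, so pressure is uniform at p = γ·h = 7.74009 × 4.4 = 34.0564 kN/m².
A = 4.57 × 2.9 = 13.253 m².
F = p·A = 34.0564 × 13.253 = 451.349 kN.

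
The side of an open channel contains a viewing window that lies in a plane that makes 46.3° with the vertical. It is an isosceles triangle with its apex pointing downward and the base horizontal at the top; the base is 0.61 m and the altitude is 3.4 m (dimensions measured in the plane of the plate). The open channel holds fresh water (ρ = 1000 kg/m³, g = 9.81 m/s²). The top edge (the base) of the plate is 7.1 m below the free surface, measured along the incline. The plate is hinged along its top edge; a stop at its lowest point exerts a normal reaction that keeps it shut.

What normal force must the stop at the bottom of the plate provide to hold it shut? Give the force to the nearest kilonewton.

γ = ρg = 1000 × 9.81 = 9810 N/m³ = 9.81 kN/m³.
The plate makes 46.3° with the vertical, i.e. θ = 90° − 46.3° = 43.7° to the horizontal. Measuring y along the incline from the free-surface line, vertical depth h = y·sinθ with sinθ = 0.690882.
With the apex down, the centroid sits h/3 = 3.4/3 = 1.13333 m below the base (the top edge), so y_c = 7.1 + 1.13333 = 8.23333 m and h_c = 8.23333 × 0.690882 = 5.68826 m.
A = ½ × 0.61 × 3.4 = 1.037 m².
Resultant F = γ·h_c·A = 9.81 × 5.68826 × 1.037 = 57.8665 kN.
I_c = b·h³/36 = 0.61 × 3.4³/36 = 0.665984 m⁴.
Centre of pressure: y_p = y_c + I_c/(y_c·A) = 8.23333 + 0.665984/(8.23333 × 1.037) = 8.23333 + 0.0780027 = 8.31133 m along the plane.
The resultant acts 1.13333 + 0.0780027 = 1.21133 m (along the plate) below the hinge at the top edge, so the moment about the hinge is M = F × 1.21133 = 57.8665 × 1.21133 = 70.0954 kN·m.
A normal force at the bottom, 3.4 m from the hinge, must supply this moment: P = 70.0954/3.4 = 20.6163 kN.

P ≈ 21 kN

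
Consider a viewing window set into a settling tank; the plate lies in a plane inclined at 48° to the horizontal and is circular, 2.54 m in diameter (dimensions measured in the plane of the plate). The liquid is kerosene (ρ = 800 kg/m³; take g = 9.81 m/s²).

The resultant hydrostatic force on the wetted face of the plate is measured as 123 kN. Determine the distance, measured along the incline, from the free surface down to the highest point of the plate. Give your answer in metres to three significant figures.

γ = ρg = 800 × 9.81 / 1000 = 7.848 kN/m³.
A = π(1.27)² = 5.06707 m².
From F = γ·h_c·A, the centroid depth is h_c = 123/(7.848 × 5.06707) = 3.09307 m.
Let θ = 48° be the plate's angle to the horizontal; measure y along the incline from where the plane meets the free surface. Vertical depth h = y·sinθ with sinθ = 0.743145.
Along the incline, y_c = h_c/sinθ = 3.09307/0.743145 = 4.16214 m.
The centroid is at the centre, 1.27 m below the top of the plate, so the highest point sits at y_top = 4.16214 − 1.27 = 2.89214 m along the incline.

y_top ≈ 2.89 m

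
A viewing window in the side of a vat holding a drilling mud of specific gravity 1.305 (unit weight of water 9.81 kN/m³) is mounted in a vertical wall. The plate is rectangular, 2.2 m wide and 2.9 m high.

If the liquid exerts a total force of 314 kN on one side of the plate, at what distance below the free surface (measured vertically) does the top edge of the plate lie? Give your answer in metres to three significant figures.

γ = 1.305 × 9.81 = 12.80205 kN/m³.
A = 2.2 × 2.9 = 6.38 m².
From F = γ·h_c·A, the centroid depth is h_c = 314/(12.80205 × 6.38) = 3.84441 m.
The centroid lies 2.9/2 = 1.45 m below the top edge, so the top edge sits at h_top = 3.84441 − 1.45 = 2.39441 m below the surface.

d_top ≈ 2.39 m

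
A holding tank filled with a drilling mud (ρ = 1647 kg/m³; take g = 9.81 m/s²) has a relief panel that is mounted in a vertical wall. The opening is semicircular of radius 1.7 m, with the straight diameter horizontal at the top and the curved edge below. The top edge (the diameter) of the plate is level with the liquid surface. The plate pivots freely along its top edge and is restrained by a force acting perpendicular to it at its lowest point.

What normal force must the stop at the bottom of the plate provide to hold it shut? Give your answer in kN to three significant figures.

P ≈ 31.2 kN

γ = ρg = 1647 × 9.81 / 1000 = 16.15707 kN/m³.
The centroid of a semicircle lies 4r/(3π) = 0.721502 m from the diameter, here below the top edge, so the centroid depth is h_c = 0.721502 m.
A = πr²/2 = π × 1.7²/2 = 4.5396 m².
Resultant F = γ·h_c·A = 16.15707 × 0.721502 × 4.5396 = 52.9197 kN.
I_c = (π/8 − 8/(9π))·r⁴ = 0.109757 × 1.7⁴ = 0.916701 m⁴.
Centre of pressure: y_p = y_c + I_c/(y_c·A) = 0.721502 + 0.916701/(0.721502 × 4.5396) = 0.721502 + 0.27988 = 1.00138 m along the plane.
The resultant acts 0.721502 + 0.27988 = 1.00138 m (along the plate) below the hinge at the top edge, so the moment about the hinge is M = F × 1.00138 = 52.9197 × 1.00138 = 52.9927 kN·m.
A normal force at the bottom, 1.7 m from the hinge, must supply this moment: P = 52.9927/1.7 = 31.1722 kN.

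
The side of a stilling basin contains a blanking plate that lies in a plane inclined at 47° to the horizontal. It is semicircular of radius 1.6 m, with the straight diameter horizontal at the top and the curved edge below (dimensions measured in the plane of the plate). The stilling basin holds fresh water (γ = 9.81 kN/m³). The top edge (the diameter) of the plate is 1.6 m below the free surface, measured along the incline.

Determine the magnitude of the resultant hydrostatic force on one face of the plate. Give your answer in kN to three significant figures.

γ = 9.81 kN/m³.
Let θ = 47° be the plate's angle to the horizontal; measure y along the incline from where the plane meets the free surface. Vertical depth h = y·sinθ with sinθ = 0.731354.
The centroid of a semicircle lies 4r/(3π) = 0.679061 m from the diameter, here below the top edge, so y_c = 1.6 + 0.679061 = 2.27906 m and h_c = 2.27906 × 0.731354 = 1.6668 m.
A = πr²/2 = π × 1.6²/2 = 4.02124 m².
Resultant F = γ·h_c·A = 9.81 × 1.6668 × 4.02124 = 65.7525 kN.

F ≈ 65.8 kN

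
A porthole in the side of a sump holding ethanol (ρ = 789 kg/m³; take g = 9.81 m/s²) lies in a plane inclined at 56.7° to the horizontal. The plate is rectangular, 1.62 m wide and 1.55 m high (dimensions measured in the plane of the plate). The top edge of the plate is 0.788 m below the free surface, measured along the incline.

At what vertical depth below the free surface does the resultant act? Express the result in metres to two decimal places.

γ = ρg = 789 × 9.81 / 1000 = 7.74009 kN/m³.
Let θ = 56.7° be the plate's angle to the horizontal; measure y along the incline from where the plane meets the free surface. Vertical depth h = y·sinθ with sinθ = 0.835807.
The centroid lies 1.55/2 = 0.775 m below the top edge, so y_c = 0.788 + 0.775 = 1.563 m and h_c = 1.563 × 0.835807 = 1.30637 m.
A = 1.62 × 1.55 = 2.511 m².
Resultant F = γ·h_c·A = 7.74009 × 1.30637 × 2.511 = 25.3898 kN.
I_c = b·h³/12 = 1.62 × 1.55³/12 = 0.502723 m⁴.
Centre of pressure: y_p = y_c + I_c/(y_c·A) = 1.563 + 0.502723/(1.563 × 2.511) = 1.563 + 0.128092 = 1.69109 m along the plane.
Vertically, h_p = y_p·sinθ = 1.69109 × 0.835807 = 1.41342 m.

h_p = 1.41 m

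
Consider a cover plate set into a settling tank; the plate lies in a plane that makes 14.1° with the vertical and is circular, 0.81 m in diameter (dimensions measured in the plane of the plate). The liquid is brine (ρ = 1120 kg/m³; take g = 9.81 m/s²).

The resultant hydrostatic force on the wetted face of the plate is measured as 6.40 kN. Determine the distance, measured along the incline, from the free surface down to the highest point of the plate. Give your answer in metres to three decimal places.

γ = ρg = 1120 × 9.81 / 1000 = 10.9872 kN/m³.
A = π(0.405)² = 0.5153 m².
From F = γ·h_c·A, the centroid depth is h_c = 6.40/(10.9872 × 0.5153) = 1.1304 m.
The plate makes 14.1° with the vertical, i.e. θ = 90° − 14.1° = 75.9° to the horizontal. Measuring y along the incline from the free-surface line, vertical depth h = y·sinθ with sinθ = 0.969872.
Along the incline, y_c = h_c/sinθ = 1.1304/0.969872 = 1.16551 m.
The centroid is at the centre, 0.405 m below the top of the plate, so the highest point sits at y_top = 1.16551 − 0.405 = 0.76051 m along the incline.

y_top ≈ 0.761 m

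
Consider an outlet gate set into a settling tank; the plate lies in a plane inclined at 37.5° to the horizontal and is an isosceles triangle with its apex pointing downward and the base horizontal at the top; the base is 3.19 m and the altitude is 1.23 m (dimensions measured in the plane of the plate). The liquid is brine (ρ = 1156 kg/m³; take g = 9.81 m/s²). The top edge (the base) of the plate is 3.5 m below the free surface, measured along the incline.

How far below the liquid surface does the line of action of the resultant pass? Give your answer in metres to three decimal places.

h_p = 2.393 m

γ = ρg = 1156 × 9.81 / 1000 = 11.34036 kN/m³.
Let θ = 37.5° be the plate's angle to the horizontal; measure y along the incline from where the plane meets the free surface. Vertical depth h = y·sinθ with sinθ = 0.608761.
With the apex down, the centroid sits h/3 = 1.23/3 = 0.41 m below the base (the top edge), so y_c = 3.5 + 0.41 = 3.91 m and h_c = 3.91 × 0.608761 = 2.38026 m.
A = ½ × 3.19 × 1.23 = 1.96185 m².
Resultant F = γ·h_c·A = 11.34036 × 2.38026 × 1.96185 = 52.9562 kN.
I_c = b·h³/36 = 3.19 × 1.23³/36 = 0.164893 m⁴.
Centre of pressure: y_p = y_c + I_c/(y_c·A) = 3.91 + 0.164893/(3.91 × 1.96185) = 3.91 + 0.0214961 = 3.9315 m along the plane.
Vertically, h_p = y_p·sinθ = 3.9315 × 0.608761 = 2.39334 m.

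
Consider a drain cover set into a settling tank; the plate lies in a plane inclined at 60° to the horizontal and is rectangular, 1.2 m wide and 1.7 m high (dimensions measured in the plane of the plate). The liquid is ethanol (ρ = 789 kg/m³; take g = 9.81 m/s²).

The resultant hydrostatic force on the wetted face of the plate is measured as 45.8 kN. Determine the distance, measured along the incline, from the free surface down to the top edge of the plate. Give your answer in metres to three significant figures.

y_top ≈ 2.50 m

γ = ρg = 789 × 9.81 / 1000 = 7.74009 kN/m³.
A = 1.2 × 1.7 = 2.04 m².
From F = γ·h_c·A, the centroid depth is h_c = 45.8/(7.74009 × 2.04) = 2.90061 m.
Let θ = 60° be the plate's angle to the horizontal; measure y along the incline from where the plane meets the free surface. Vertical depth h = y·sinθ with sinθ = 0.866025.
Along the incline, y_c = h_c/sinθ = 2.90061/0.866025 = 3.34934 m.
The centroid lies 1.7/2 = 0.85 m below the top edge, so the top edge sits at y_top = 3.34934 − 0.85 = 2.49934 m along the incline.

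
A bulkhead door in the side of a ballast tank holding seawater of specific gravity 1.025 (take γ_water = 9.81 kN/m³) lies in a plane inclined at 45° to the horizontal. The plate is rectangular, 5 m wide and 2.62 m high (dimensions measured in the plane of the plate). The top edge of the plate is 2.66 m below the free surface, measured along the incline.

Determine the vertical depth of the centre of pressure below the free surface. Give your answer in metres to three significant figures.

h_p = 2.91 m

γ = 1.025 × 9.81 = 10.05525 kN/m³.
Let θ = 45° be the plate's angle to the horizontal; measure y along the incline from where the plane meets the free surface. Vertical depth h = y·sinθ with sinθ = 0.707107.
The centroid lies 2.62/2 = 1.31 m below the top edge, so y_c = 2.66 + 1.31 = 3.97 m and h_c = 3.97 × 0.707107 = 2.80721 m.
A = 5 × 2.62 = 13.1 m².
Resultant F = γ·h_c·A = 10.05525 × 2.80721 × 13.1 = 369.776 kN.
I_c = b·h³/12 = 5 × 2.62³/12 = 7.49364 m⁴.
Centre of pressure: y_p = y_c + I_c/(y_c·A) = 3.97 + 7.49364/(3.97 × 13.1) = 3.97 + 0.144089 = 4.11409 m along the plane.
Vertically, h_p = y_p·sinθ = 4.11409 × 0.707107 = 2.9091 m.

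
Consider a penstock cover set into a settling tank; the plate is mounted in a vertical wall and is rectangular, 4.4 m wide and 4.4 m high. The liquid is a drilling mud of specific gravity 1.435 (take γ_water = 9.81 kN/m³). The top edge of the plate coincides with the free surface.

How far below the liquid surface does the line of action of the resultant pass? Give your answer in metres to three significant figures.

h_p = 2.93 m

γ = 1.435 × 9.81 = 14.07735 kN/m³.
The centroid lies 4.4/2 = 2.2 m below the top edge, so the centroid depth is h_c = 2.2 m.
A = 4.4 × 4.4 = 19.36 m².
Resultant F = γ·h_c·A = 14.07735 × 2.2 × 19.36 = 599.582 kN.
I_c = b·h³/12 = 4.4 × 4.4³/12 = 31.2341 m⁴.
Centre of pressure: y_p = y_c + I_c/(y_c·A) = 2.2 + 31.2341/(2.2 × 19.36) = 2.2 + 0.733333 = 2.93333 m along the plane.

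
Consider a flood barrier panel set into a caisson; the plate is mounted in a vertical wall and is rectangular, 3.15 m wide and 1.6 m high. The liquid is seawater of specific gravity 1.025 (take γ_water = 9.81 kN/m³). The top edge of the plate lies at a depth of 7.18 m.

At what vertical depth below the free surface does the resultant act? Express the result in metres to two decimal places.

γ = 1.025 × 9.81 = 10.05525 kN/m³.
The centroid lies 1.6/2 = 0.8 m below the top edge, so the centroid depth is h_c = 7.18 + 0.8 = 7.98 m.
A = 3.15 × 1.6 = 5.04 m².
Resultant F = γ·h_c·A = 10.05525 × 7.98 × 5.04 = 404.414 kN.
I_c = b·h³/12 = 3.15 × 1.6³/12 = 1.0752 m⁴.
Centre of pressure: y_p = y_c + I_c/(y_c·A) = 7.98 + 1.0752/(7.98 × 5.04) = 7.98 + 0.0267335 = 8.00673 m along the plane.

h_p = 8.01 m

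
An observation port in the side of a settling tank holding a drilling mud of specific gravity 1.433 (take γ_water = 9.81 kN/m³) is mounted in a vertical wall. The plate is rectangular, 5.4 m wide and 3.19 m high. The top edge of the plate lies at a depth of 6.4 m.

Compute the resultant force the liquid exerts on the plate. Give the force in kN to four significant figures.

F ≈ 1936 kN

γ = 1.433 × 9.81 = 14.05773 kN/m³.
The centroid lies 3.19/2 = 1.595 m below the top edge, so the centroid depth is h_c = 6.4 + 1.595 = 7.995 m.
A = 5.4 × 3.19 = 17.226 m².
Resultant F = γ·h_c·A = 14.05773 × 7.995 × 17.226 = 1936.06 kN.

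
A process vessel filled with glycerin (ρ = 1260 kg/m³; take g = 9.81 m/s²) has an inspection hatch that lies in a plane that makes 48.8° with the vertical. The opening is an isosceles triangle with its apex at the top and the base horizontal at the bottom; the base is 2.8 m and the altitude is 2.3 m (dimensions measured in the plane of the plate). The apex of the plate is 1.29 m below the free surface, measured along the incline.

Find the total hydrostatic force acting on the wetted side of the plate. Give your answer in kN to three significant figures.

γ = ρg = 1260 × 9.81 / 1000 = 12.3606 kN/m³.
The plate makes 48.8° with the vertical, i.e. θ = 90° − 48.8° = 41.2° to the horizontal. Measuring y along the incline from the free-surface line, vertical depth h = y·sinθ with sinθ = 0.658689.
With the apex up, the centroid sits 2h/3 = 2 × 2.3/3 = 1.53333 m below the apex, so y_c = 1.29 + 1.53333 = 2.82333 m and h_c = 2.82333 × 0.658689 = 1.8597 m.
A = ½ × 2.8 × 2.3 = 3.22 m².
Resultant F = γ·h_c·A = 12.3606 × 1.8597 × 3.22 = 74.0182 kN.

F ≈ 74.0 kN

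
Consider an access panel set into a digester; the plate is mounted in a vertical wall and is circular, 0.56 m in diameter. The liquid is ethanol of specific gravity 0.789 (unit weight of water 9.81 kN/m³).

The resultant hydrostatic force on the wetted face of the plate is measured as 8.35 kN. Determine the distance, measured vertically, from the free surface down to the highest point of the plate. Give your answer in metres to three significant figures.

γ = 0.789 × 9.81 = 7.74009 kN/m³.
A = π(0.28)² = 0.246301 m².
From F = γ·h_c·A, the centroid depth is h_c = 8.35/(7.74009 × 0.246301) = 4.38 m.
The centroid is at the centre, 0.28 m below the top of the plate, so the highest point sits at h_top = 4.38 − 0.28 = 4.1 m below the surface.

d_top ≈ 4.10 m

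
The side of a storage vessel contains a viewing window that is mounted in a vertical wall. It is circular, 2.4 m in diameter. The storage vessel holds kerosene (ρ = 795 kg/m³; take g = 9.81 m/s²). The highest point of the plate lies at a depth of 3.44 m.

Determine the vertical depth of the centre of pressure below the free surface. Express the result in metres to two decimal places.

γ = ρg = 795 × 9.81 / 1000 = 7.79895 kN/m³.
The centroid is at the centre, 1.2 m below the top of the plate, so the centroid depth is h_c = 3.44 + 1.2 = 4.64 m.
A = π(1.2)² = 4.52389 m².
Resultant F = γ·h_c·A = 7.79895 × 4.64 × 4.52389 = 163.707 kN.
I_c = πr⁴/4 = π × 1.2⁴/4 = 1.6286 m⁴.
Centre of pressure: y_p = y_c + I_c/(y_c·A) = 4.64 + 1.6286/(4.64 × 4.52389) = 4.64 + 0.0775862 = 4.71759 m along the plane.

h_p = 4.72 m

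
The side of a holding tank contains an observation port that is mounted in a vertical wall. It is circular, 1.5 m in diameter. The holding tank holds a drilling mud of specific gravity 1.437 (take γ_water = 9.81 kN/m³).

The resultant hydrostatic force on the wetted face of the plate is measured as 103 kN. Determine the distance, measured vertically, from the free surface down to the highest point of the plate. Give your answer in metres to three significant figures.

γ = 1.437 × 9.81 = 14.09697 kN/m³.
A = π(0.75)² = 1.76715 m².
From F = γ·h_c·A, the centroid depth is h_c = 103/(14.09697 × 1.76715) = 4.13464 m.
The centroid is at the centre, 0.75 m below the top of the plate, so the highest point sits at h_top = 4.13464 − 0.75 = 3.38464 m below the surface.

d_top ≈ 3.38 m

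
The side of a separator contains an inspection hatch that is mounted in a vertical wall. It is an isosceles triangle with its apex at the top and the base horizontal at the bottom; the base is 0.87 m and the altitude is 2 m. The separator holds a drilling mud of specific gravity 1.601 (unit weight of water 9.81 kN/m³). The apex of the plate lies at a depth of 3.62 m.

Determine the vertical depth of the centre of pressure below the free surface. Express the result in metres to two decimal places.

γ = 1.601 × 9.81 = 15.70581 kN/m³.
With the apex up, the centroid sits 2h/3 = 2 × 2/3 = 1.33333 m below the apex, so the centroid depth is h_c = 3.62 + 1.33333 = 4.95333 m.
A = ½ × 0.87 × 2 = 0.87 m².
Resultant F = γ·h_c·A = 15.70581 × 4.95333 × 0.87 = 67.6826 kN.
I_c = b·h³/36 = 0.87 × 2³/36 = 0.193333 m⁴.
Centre of pressure: y_p = y_c + I_c/(y_c·A) = 4.95333 + 0.193333/(4.95333 × 0.87) = 4.95333 + 0.0448631 = 4.99819 m along the plane.

h_p = 5.00 m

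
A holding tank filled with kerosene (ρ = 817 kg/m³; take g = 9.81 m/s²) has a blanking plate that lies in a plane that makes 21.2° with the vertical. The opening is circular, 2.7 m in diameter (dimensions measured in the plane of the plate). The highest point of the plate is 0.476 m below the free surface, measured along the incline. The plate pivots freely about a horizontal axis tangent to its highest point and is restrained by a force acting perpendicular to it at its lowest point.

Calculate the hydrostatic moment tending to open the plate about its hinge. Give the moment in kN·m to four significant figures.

γ = ρg = 817 × 9.81 / 1000 = 8.01477 kN/m³.
The plate makes 21.2° with the vertical, i.e. θ = 90° − 21.2° = 68.8° to the horizontal. Measuring y along the incline from the free-surface line, vertical depth h = y·sinθ with sinθ = 0.932324.
The centroid is at the centre, 1.35 m below the top of the plate, so y_c = 0.476 + 1.35 = 1.826 m and h_c = 1.826 × 0.932324 = 1.70242 m.
A = π(1.35)² = 5.72555 m².
Resultant F = γ·h_c·A = 8.01477 × 1.70242 × 5.72555 = 78.1223 kN.
I_c = πr⁴/4 = π × 1.35⁴/4 = 2.6087 m⁴.
Centre of pressure: y_p = y_c + I_c/(y_c·A) = 1.826 + 2.6087/(1.826 × 5.72555) = 1.826 + 0.24952 = 2.07552 m along the plane.
The resultant acts 1.35 + 0.24952 = 1.59952 m (along the plate) below the hinge at the top edge, so the moment about the hinge is M = F × 1.59952 = 78.1223 × 1.59952 = 124.958 kN·m.

M ≈ 125.0 kN·m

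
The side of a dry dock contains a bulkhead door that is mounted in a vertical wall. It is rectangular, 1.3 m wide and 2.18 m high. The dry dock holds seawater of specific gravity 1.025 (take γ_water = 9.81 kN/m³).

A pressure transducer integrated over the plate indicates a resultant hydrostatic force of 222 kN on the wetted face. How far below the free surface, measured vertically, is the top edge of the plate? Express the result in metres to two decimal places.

γ = 1.025 × 9.81 = 10.05525 kN/m³.
A = 1.3 × 2.18 = 2.834 m².
From F = γ·h_c·A, the centroid depth is h_c = 222/(10.05525 × 2.834) = 7.79041 m.
The centroid lies 2.18/2 = 1.09 m below the top edge, so the top edge sits at h_top = 7.79041 − 1.09 = 6.70041 m below the surface.

d_top ≈ 6.70 m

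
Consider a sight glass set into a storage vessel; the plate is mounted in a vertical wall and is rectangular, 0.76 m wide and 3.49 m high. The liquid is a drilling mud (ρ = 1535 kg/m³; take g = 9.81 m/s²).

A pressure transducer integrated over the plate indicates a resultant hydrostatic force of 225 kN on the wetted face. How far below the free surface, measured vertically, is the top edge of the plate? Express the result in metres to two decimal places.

γ = ρg = 1535 × 9.81 / 1000 = 15.05835 kN/m³.
A = 0.76 × 3.49 = 2.6524 m².
From F = γ·h_c·A, the centroid depth is h_c = 225/(15.05835 × 2.6524) = 5.63334 m.
The centroid lies 3.49/2 = 1.745 m below the top edge, so the top edge sits at h_top = 5.63334 − 1.745 = 3.88834 m below the surface.

d_top ≈ 3.89 m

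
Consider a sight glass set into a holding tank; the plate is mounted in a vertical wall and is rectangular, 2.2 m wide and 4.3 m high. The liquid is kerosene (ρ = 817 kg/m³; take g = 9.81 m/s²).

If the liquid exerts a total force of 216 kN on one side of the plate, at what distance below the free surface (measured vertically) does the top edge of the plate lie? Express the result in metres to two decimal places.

γ = ρg = 817 × 9.81 / 1000 = 8.01477 kN/m³.
A = 2.2 × 4.3 = 9.46 m².
From F = γ·h_c·A, the centroid depth is h_c = 216/(8.01477 × 9.46) = 2.84886 m.
The centroid lies 4.3/2 = 2.15 m below the top edge, so the top edge sits at h_top = 2.84886 − 2.15 = 0.69886 m below the surface.

d_top ≈ 0.70 m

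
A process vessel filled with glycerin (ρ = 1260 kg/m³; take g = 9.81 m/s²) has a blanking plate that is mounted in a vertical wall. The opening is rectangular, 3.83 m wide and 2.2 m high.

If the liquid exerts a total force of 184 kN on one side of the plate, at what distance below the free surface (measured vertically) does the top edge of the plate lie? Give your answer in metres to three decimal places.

γ = ρg = 1260 × 9.81 / 1000 = 12.3606 kN/m³.
A = 3.83 × 2.2 = 8.426 m².
From F = γ·h_c·A, the centroid depth is h_c = 184/(12.3606 × 8.426) = 1.76668 m.
The centroid lies 2.2/2 = 1.1 m below the top edge, so the top edge sits at h_top = 1.76668 − 1.1 = 0.66668 m below the surface.

d_top ≈ 0.667 m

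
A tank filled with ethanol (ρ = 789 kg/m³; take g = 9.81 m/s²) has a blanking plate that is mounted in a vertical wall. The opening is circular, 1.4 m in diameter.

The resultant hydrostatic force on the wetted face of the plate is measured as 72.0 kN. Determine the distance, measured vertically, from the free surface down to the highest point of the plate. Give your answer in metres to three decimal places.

γ = ρg = 789 × 9.81 / 1000 = 7.74009 kN/m³.
A = π(0.7)² = 1.53938 m².
From F = γ·h_c·A, the centroid depth is h_c = 72.0/(7.74009 × 1.53938) = 6.04283 m.
The centroid is at the centre, 0.7 m below the top of the plate, so the highest point sits at h_top = 6.04283 − 0.7 = 5.34283 m below the surface.

d_top ≈ 5.343 m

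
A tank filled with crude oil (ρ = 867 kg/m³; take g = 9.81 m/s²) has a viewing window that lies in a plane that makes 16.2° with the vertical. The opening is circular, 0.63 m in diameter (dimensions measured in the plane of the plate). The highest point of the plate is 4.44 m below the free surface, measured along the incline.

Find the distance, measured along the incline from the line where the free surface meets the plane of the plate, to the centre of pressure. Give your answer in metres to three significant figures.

y_p = 4.76 m

γ = ρg = 867 × 9.81 / 1000 = 8.50527 kN/m³.
The plate makes 16.2° with the vertical, i.e. θ = 90° − 16.2° = 73.8° to the horizontal. Measuring y along the incline from the free-surface line, vertical depth h = y·sinθ with sinθ = 0.960294.
The centroid is at the centre, 0.315 m below the top of the plate, so y_c = 4.44 + 0.315 = 4.755 m and h_c = 4.755 × 0.960294 = 4.5662 m.
A = π(0.315)² = 0.311725 m².
Resultant F = γ·h_c·A = 8.50527 × 4.5662 × 0.311725 = 12.1064 kN.
I_c = πr⁴/4 = π × 0.315⁴/4 = 0.00773272 m⁴.
Centre of pressure: y_p = y_c + I_c/(y_c·A) = 4.755 + 0.00773272/(4.755 × 0.311725) = 4.755 + 0.00521687 = 4.76022 m along the plane.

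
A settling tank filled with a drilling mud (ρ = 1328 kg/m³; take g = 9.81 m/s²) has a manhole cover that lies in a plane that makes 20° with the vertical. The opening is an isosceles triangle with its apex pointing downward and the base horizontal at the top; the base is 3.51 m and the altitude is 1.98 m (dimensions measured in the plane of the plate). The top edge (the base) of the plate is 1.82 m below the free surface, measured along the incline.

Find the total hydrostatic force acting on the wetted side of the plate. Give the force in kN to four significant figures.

γ = ρg = 1328 × 9.81 / 1000 = 13.02768 kN/m³.
The plate makes 20° with the vertical, i.e. θ = 90° − 20° = 70° to the horizontal. Measuring y along the incline from the free-surface line, vertical depth h = y·sinθ with sinθ = 0.939693.
With the apex down, the centroid sits h/3 = 1.98/3 = 0.66 m below the base (the top edge), so y_c = 1.82 + 0.66 = 2.48 m and h_c = 2.48 × 0.939693 = 2.33044 m.
A = ½ × 3.51 × 1.98 = 3.4749 m².
Resultant F = γ·h_c·A = 13.02768 × 2.33044 × 3.4749 = 105.499 kN.

F ≈ 105.5 kN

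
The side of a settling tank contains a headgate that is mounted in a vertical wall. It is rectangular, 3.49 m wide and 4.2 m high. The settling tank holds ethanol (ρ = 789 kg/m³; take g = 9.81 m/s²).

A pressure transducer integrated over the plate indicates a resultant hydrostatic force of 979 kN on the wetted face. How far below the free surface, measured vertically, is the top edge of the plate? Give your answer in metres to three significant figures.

d_top ≈ 6.53 m

γ = ρg = 789 × 9.81 / 1000 = 7.74009 kN/m³.
A = 3.49 × 4.2 = 14.658 m².
From F = γ·h_c·A, the centroid depth is h_c = 979/(7.74009 × 14.658) = 8.62903 m.
The centroid lies 4.2/2 = 2.1 m below the top edge, so the top edge sits at h_top = 8.62903 − 2.1 = 6.52903 m below the surface.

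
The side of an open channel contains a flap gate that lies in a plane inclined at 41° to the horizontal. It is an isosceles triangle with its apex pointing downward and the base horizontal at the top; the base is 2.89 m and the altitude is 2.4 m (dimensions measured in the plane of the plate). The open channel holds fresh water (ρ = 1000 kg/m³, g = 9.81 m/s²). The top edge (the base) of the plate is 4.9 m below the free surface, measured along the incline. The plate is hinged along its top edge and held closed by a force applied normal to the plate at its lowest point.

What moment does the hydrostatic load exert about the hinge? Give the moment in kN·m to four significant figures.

M ≈ 108.9 kN·m

γ = ρg = 1000 × 9.81 = 9810 N/m³ = 9.81 kN/m³.
Let θ = 41° be the plate's angle to the horizontal; measure y along the incline from where the plane meets the free surface. Vertical depth h = y·sinθ with sinθ = 0.656059.
With the apex down, the centroid sits h/3 = 2.4/3 = 0.8 m below the base (the top edge), so y_c = 4.9 + 0.8 = 5.7 m and h_c = 5.7 × 0.656059 = 3.73954 m.
A = ½ × 2.89 × 2.4 = 3.468 m².
Resultant F = γ·h_c·A = 9.81 × 3.73954 × 3.468 = 127.223 kN.
I_c = b·h³/36 = 2.89 × 2.4³/36 = 1.10976 m⁴.
Centre of pressure: y_p = y_c + I_c/(y_c·A) = 5.7 + 1.10976/(5.7 × 3.468) = 5.7 + 0.0561404 = 5.75614 m along the plane.
The resultant acts 0.8 + 0.0561404 = 0.85614 m (along the plate) below the hinge at the top edge, so the moment about the hinge is M = F × 0.85614 = 127.223 × 0.85614 = 108.921 kN·m.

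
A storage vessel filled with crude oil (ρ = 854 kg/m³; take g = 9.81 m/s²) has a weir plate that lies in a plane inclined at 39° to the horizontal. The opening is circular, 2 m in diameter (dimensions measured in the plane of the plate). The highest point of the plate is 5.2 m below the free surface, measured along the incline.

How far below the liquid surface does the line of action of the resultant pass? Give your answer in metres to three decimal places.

γ = ρg = 854 × 9.81 / 1000 = 8.37774 kN/m³.
Let θ = 39° be the plate's angle to the horizontal; measure y along the incline from where the plane meets the free surface. Vertical depth h = y·sinθ with sinθ = 0.629320.
The centroid is at the centre, 1 m below the top of the plate, so y_c = 5.2 + 1 = 6.2 m and h_c = 6.2 × 0.629320 = 3.90178 m.
A = π(1)² = 3.14159 m².
Resultant F = γ·h_c·A = 8.37774 × 3.90178 × 3.14159 = 102.693 kN.
I_c = πr⁴/4 = π × 1⁴/4 = 0.785398 m⁴.
Centre of pressure: y_p = y_c + I_c/(y_c·A) = 6.2 + 0.785398/(6.2 × 3.14159) = 6.2 + 0.0403226 = 6.24032 m along the plane.
Vertically, h_p = y_p·sinθ = 6.24032 × 0.629320 = 3.92716 m.

h_p = 3.927 m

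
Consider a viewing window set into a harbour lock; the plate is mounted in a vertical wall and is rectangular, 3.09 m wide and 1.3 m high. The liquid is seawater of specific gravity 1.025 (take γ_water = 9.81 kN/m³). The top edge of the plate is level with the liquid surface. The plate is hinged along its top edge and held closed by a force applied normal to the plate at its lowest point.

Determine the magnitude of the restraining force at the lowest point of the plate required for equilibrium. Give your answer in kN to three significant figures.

P ≈ 17.5 kN

γ = 1.025 × 9.81 = 10.05525 kN/m³.
The centroid lies 1.3/2 = 0.65 m below the top edge, so the centroid depth is h_c = 0.65 m.
A = 3.09 × 1.3 = 4.017 m².
Resultant F = γ·h_c·A = 10.05525 × 0.65 × 4.017 = 26.2548 kN.
I_c = b·h³/12 = 3.09 × 1.3³/12 = 0.565728 m⁴.
Centre of pressure: y_p = y_c + I_c/(y_c·A) = 0.65 + 0.565728/(0.65 × 4.017) = 0.65 + 0.216667 = 0.866667 m along the plane.
The resultant acts 0.65 + 0.216667 = 0.866667 m (along the plate) below the hinge at the top edge, so the moment about the hinge is M = F × 0.866667 = 26.2548 × 0.866667 = 22.7542 kN·m.
A normal force at the bottom, 1.3 m from the hinge, must supply this moment: P = 22.7542/1.3 = 17.5032 kN.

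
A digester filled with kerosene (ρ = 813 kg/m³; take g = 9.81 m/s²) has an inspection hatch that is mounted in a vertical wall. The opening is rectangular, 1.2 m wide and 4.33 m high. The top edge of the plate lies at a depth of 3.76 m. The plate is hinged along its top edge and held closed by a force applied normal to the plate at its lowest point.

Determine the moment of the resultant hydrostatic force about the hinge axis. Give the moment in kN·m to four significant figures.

γ = ρg = 813 × 9.81 / 1000 = 7.97553 kN/m³.
The centroid lies 4.33/2 = 2.165 m below the top edge, so the centroid depth is h_c = 3.76 + 2.165 = 5.925 m.
A = 1.2 × 4.33 = 5.196 m².
Resultant F = γ·h_c·A = 7.97553 × 5.925 × 5.196 = 245.537 kN.
I_c = b·h³/12 = 1.2 × 4.33³/12 = 8.11827 m⁴.
Centre of pressure: y_p = y_c + I_c/(y_c·A) = 5.925 + 8.11827/(5.925 × 5.196) = 5.925 + 0.263697 = 6.1887 m along the plane.
The resultant acts 2.165 + 0.263697 = 2.4287 m (along the plate) below the hinge at the top edge, so the moment about the hinge is M = F × 2.4287 = 245.537 × 2.4287 = 596.336 kN·m.

M ≈ 596.3 kN·m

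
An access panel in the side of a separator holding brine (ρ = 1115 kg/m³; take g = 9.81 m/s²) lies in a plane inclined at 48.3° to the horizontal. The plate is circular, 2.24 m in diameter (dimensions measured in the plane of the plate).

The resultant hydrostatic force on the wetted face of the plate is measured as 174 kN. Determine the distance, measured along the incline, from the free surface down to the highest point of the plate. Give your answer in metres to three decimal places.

γ = ρg = 1115 × 9.81 / 1000 = 10.93815 kN/m³.
A = π(1.12)² = 3.94081 m².
From F = γ·h_c·A, the centroid depth is h_c = 174/(10.93815 × 3.94081) = 4.03664 m.
Let θ = 48.3° be the plate's angle to the horizontal; measure y along the incline from where the plane meets the free surface. Vertical depth h = y·sinθ with sinθ = 0.746638.
Along the incline, y_c = h_c/sinθ = 4.03664/0.746638 = 5.40642 m.
The centroid is at the centre, 1.12 m below the top of the plate, so the highest point sits at y_top = 5.40642 − 1.12 = 4.28642 m along the incline.

y_top ≈ 4.286 m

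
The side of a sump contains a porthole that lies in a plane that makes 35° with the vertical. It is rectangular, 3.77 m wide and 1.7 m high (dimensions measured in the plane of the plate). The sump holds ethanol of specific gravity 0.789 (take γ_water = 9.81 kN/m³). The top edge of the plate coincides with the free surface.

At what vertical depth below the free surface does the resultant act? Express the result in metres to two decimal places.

h_p = 0.93 m

γ = 0.789 × 9.81 = 7.74009 kN/m³.
The plate makes 35° with the vertical, i.e. θ = 90° − 35° = 55° to the horizontal. Measuring y along the incline from the free-surface line, vertical depth h = y·sinθ with sinθ = 0.819152.
The centroid lies 1.7/2 = 0.85 m below the top edge, so y_c = 0.85 m and h_c = 0.85 × 0.819152 = 0.696279 m.
A = 3.77 × 1.7 = 6.409 m².
Resultant F = γ·h_c·A = 7.74009 × 0.696279 × 6.409 = 34.5398 kN.
I_c = b·h³/12 = 3.77 × 1.7³/12 = 1.5435 m⁴.
Centre of pressure: y_p = y_c + I_c/(y_c·A) = 0.85 + 1.5435/(0.85 × 6.409) = 0.85 + 0.283333 = 1.13333 m along the plane.
Vertically, h_p = y_p·sinθ = 1.13333 × 0.819152 = 0.92837 m.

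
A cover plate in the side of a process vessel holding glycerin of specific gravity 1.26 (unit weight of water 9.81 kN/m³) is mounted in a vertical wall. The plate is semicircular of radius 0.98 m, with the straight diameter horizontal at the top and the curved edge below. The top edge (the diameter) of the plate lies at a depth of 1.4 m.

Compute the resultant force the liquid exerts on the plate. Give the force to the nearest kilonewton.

γ = 1.26 × 9.81 = 12.3606 kN/m³.
The centroid of a semicircle lies 4r/(3π) = 0.415925 m from the diameter, here below the top edge, so the centroid depth is h_c = 1.4 + 0.415925 = 1.81593 m.
A = πr²/2 = π × 0.98²/2 = 1.50859 m².
Resultant F = γ·h_c·A = 12.3606 × 1.81593 × 1.50859 = 33.8618 kN.

F ≈ 34 kN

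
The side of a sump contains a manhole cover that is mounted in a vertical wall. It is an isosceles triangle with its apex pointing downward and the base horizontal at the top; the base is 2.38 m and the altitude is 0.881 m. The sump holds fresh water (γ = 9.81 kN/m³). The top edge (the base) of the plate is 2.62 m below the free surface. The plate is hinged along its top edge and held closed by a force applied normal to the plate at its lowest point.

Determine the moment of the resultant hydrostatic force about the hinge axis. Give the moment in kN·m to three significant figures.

M ≈ 9.24 kN·m

γ = 9.81 kN/m³.
With the apex down, the centroid sits h/3 = 0.881/3 = 0.293667 m below the base (the top edge), so the centroid depth is h_c = 2.62 + 0.293667 = 2.91367 m.
A = ½ × 2.38 × 0.881 = 1.04839 m².
Resultant F = γ·h_c·A = 9.81 × 2.91367 × 1.04839 = 29.9662 kN.
I_c = b·h³/36 = 2.38 × 0.881³/36 = 0.0452066 m⁴.
Centre of pressure: y_p = y_c + I_c/(y_c·A) = 2.91367 + 0.0452066/(2.91367 × 1.04839) = 2.91367 + 0.0147992 = 2.92847 m along the plane.
The resultant acts 0.293667 + 0.0147992 = 0.308466 m (along the plate) below the hinge at the top edge, so the moment about the hinge is M = F × 0.308466 = 29.9662 × 0.308466 = 9.24355 kN·m.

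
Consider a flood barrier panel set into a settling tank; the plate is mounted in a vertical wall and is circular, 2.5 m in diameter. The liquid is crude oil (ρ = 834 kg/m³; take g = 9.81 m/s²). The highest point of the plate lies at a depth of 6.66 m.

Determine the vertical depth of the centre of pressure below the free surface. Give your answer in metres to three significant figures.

h_p = 7.96 m

γ = ρg = 834 × 9.81 / 1000 = 8.18154 kN/m³.
The centroid is at the centre, 1.25 m below the top of the plate, so the centroid depth is h_c = 6.66 + 1.25 = 7.91 m.
A = π(1.25)² = 4.90874 m².
Resultant F = γ·h_c·A = 8.18154 × 7.91 × 4.90874 = 317.674 kN.
I_c = πr⁴/4 = π × 1.25⁴/4 = 1.91748 m⁴.
Centre of pressure: y_p = y_c + I_c/(y_c·A) = 7.91 + 1.91748/(7.91 × 4.90874) = 7.91 + 0.0493838 = 7.95938 m along the plane.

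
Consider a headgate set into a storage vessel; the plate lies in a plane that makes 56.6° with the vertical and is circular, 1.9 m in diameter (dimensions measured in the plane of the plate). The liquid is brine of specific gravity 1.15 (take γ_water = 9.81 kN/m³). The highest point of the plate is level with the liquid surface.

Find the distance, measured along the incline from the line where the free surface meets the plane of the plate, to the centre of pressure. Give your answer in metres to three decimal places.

y_p = 1.188 m

γ = 1.15 × 9.81 = 11.2815 kN/m³.
The plate makes 56.6° with the vertical, i.e. θ = 90° − 56.6° = 33.4° to the horizontal. Measuring y along the incline from the free-surface line, vertical depth h = y·sinθ with sinθ = 0.550481.
The centroid is at the centre, 0.95 m below the top of the plate, so y_c = 0.95 m and h_c = 0.95 × 0.550481 = 0.522957 m.
A = π(0.95)² = 2.83529 m².
Resultant F = γ·h_c·A = 11.2815 × 0.522957 × 2.83529 = 16.7275 kN.
I_c = πr⁴/4 = π × 0.95⁴/4 = 0.639712 m⁴.
Centre of pressure: y_p = y_c + I_c/(y_c·A) = 0.95 + 0.639712/(0.95 × 2.83529) = 0.95 + 0.2375 = 1.1875 m along the plane.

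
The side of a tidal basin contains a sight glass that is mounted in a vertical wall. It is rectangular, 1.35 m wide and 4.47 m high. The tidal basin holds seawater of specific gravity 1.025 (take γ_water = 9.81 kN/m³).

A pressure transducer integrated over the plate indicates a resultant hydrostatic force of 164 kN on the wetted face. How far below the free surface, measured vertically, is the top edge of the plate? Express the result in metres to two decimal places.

d_top ≈ 0.47 m

γ = 1.025 × 9.81 = 10.05525 kN/m³.
A = 1.35 × 4.47 = 6.0345 m².
From F = γ·h_c·A, the centroid depth is h_c = 164/(10.05525 × 6.0345) = 2.70277 m.
The centroid lies 4.47/2 = 2.235 m below the top edge, so the top edge sits at h_top = 2.70277 − 2.235 = 0.46777 m below the surface.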